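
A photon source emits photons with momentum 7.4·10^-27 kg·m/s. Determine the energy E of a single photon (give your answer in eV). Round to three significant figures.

13.8 eV

Use c = 2.99792458·10^8 m/s, 1 eV = 1.602176634·10^-19 J.
Apply E = pc: E = 2.218·10^-18 J.
Converting to eV: E = 13.85 eV ≈ 13.8 eV.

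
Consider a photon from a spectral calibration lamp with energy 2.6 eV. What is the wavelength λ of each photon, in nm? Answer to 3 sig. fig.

(h = 6.62607015 × 10^-34 J·s, c = 2.99792458 × 10^8 m/s, 1 eV = 1.602176634 × 10^-19 J.)
First convert: E = 2.6 eV = 4.1657 × 10^-19 J.
The photon relation is λ = hc/E, giving λ = 4.769 × 10^-7 m.
Converting to nm: λ = 476.9 nm ≈ 477 nm.

477 nm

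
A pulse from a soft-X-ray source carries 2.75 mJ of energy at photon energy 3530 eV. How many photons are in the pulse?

Per-photon energy: E = 5.656e-16 J (from energy = 3530 eV).
N = E_total / E_photon = 0.00275 J / 5.656e-16 J = 4.86e12.

4.86e12 photons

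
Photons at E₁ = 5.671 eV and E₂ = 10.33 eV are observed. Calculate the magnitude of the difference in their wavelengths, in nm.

98.6 nm

Using λ = hc/E: λ₁ = 2.1863 × 10^-7 m, λ₂ = 1.2002 × 10^-7 m.
|Δλ| = |2.1863 × 10^-7 − 1.2002 × 10^-7| = 9.86 × 10^-8 m = 98.6 nm.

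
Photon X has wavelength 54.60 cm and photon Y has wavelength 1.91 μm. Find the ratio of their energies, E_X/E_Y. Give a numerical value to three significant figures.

3.50 × 10^-6

E_X = 3.638 × 10^-25 J (from wavelength = 54.60 cm, via E = hc/λ).
E_Y = 1.040 × 10^-19 J (from wavelength = 1.91 μm, via E = hc/λ).
Ratio = 3.638 × 10^-25 / 1.040 × 10^-19 = 3.50 × 10^-6.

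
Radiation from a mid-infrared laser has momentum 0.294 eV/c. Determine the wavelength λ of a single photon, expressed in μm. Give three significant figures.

4.22 μm

(h = 6.62607015 × 10^-34 J·s, c = 2.99792458 × 10^8 m/s, 1 eV = 1.602176634 × 10^-19 J.)
Convert to SI: p = 0.294 eV/c = 1.5712 × 10^-28 kg·m/s.
Apply λ = h/p: λ = 4.217 × 10^-6 m.
Converting to μm: λ = 4.217 μm ≈ 4.22 μm.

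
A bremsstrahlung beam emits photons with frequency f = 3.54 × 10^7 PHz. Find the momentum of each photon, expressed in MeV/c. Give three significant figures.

146 MeV/c

Take h = 6.62607015 × 10^-34 J·s, c = 2.99792458 × 10^8 m/s, 1 eV = 1.602176634 × 10^-19 J.
Convert to SI: f = 3.54 × 10^7 PHz = 3.54 × 10^22 Hz.
Since p = hf/c for a photon, p = 7.824 × 10^-20 kg·m/s.
Converting to MeV/c: p = 146.4 MeV/c ≈ 146 MeV/c.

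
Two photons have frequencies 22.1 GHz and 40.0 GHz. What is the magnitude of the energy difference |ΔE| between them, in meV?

0.0740 meV

Using E = hf: E₁ = 1.464·10^-23 J, E₂ = 2.650·10^-23 J.
|ΔE| = |1.464·10^-23 − 2.650·10^-23| = 1.19·10^-23 J = 0.0740 meV.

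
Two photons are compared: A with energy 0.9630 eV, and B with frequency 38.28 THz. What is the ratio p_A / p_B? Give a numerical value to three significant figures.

p_A = 5.147·10^-28 kg·m/s (from energy = 0.9630 eV, via p = E/c).
p_B = 8.461·10^-29 kg·m/s (from frequency = 38.28 THz, via p = hf/c).
Ratio = 5.147·10^-28 / 8.461·10^-29 = 6.08.

6.08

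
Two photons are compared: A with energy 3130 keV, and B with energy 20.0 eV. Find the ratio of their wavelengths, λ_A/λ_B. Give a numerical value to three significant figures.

6.39e-6

λ_A = 3.961e-13 m (from energy = 3130 keV, via λ = hc/E).
λ_B = 6.199e-8 m (from energy = 20.0 eV, via λ = hc/E).
Ratio = 3.961e-13 / 6.199e-8 = 6.39e-6.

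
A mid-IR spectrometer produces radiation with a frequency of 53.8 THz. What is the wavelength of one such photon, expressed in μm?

5.57 μm

Convert to SI: f = 53.8 THz = 5.38·10^13 Hz.
For a photon λ = c/f, so λ = 5.572·10^-6 m.
Converting to μm: λ = 5.572 μm ≈ 5.57 μm.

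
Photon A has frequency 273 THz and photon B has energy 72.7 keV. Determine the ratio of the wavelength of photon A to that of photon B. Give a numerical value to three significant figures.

λ_A = 1.098·10^-6 m (from frequency = 273 THz, via λ = c/f).
λ_B = 1.705·10^-11 m (from energy = 72.7 keV, via λ = hc/E).
Ratio = 1.098·10^-6 / 1.705·10^-11 = 6.44·10^4.

6.44·10^4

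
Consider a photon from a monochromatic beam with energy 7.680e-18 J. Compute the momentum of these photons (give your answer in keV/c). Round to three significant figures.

0.0479 keV/c

Since p = E/c for a photon, p = 2.562e-26 kg·m/s.
Converting to keV/c: p = 0.04793 keV/c ≈ 0.0479 keV/c.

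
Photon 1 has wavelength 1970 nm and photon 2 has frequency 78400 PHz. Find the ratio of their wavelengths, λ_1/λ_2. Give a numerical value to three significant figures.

λ_1 = 1.970e-6 m (from wavelength = 1970 nm, via λ given directly).
λ_2 = 3.824e-12 m (from frequency = 78400 PHz, via λ = c/f).
Ratio = 1.970e-6 / 3.824e-12 = 5.15e5.

5.15e5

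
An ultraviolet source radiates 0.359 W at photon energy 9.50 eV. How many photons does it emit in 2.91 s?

6.86 × 10^17 photons

Total energy: E_total = P·t = 0.359 × 2.91 = 1.045 J.
Per-photon energy: E = 1.522 × 10^-18 J.
N = E_total / E_photon = 6.86 × 10^17.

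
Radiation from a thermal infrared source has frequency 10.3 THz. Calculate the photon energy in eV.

0.0426 eV

Use h = 6.62607015·10^-34 J·s, 1 eV = 1.602176634·10^-19 J.
First convert: f = 10.3 THz = 1.03·10^13 Hz.
For a photon E = hf, so E = 6.825·10^-21 J.
Converting to eV: E = 0.04260 eV ≈ 0.0426 eV.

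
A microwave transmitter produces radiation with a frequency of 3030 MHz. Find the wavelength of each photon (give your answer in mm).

98.9 mm

(c = 2.99792458e8 m/s.)
Convert to SI: f = 3030 MHz = 3.03e9 Hz.
For a photon λ = c/f, so λ = 0.09894 m.
Converting to mm: λ = 98.94 mm ≈ 98.9 mm.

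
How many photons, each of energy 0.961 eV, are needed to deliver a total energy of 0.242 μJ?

1.57e12 photons

Per-photon energy: E = 1.540e-19 J (from energy = 0.961 eV).
N = E_total / E_photon = 2.42e-7 J / 1.540e-19 J = 1.57e12.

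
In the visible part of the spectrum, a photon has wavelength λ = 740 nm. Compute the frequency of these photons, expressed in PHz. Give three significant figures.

In SI units: λ = 740 nm = 7.4e-7 m.
Since f = c/λ for a photon, f = 4.051e14 Hz.
Converting to PHz: f = 0.4051 PHz ≈ 0.405 PHz.

0.405 PHz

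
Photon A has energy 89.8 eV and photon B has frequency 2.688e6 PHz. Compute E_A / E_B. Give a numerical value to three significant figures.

8.08e-6

E_A = 1.439e-17 J (from energy = 89.8 eV, via E given directly).
E_B = 1.781e-12 J (from frequency = 2.688e6 PHz, via E = hf).
Ratio = 1.439e-17 / 1.781e-12 = 8.08e-6.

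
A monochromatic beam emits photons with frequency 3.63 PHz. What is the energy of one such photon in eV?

15.0 eV

Convert to SI: f = 3.63 PHz = 3.63 × 10^15 Hz.
For a photon E = hf, so E = 2.405 × 10^-18 J.
Converting to eV: E = 15.01 eV ≈ 15.0 eV.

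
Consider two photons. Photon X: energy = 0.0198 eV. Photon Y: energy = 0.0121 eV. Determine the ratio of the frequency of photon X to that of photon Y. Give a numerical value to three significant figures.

f_X = 4.788e12 Hz (from energy = 0.0198 eV, via f = E/h).
f_Y = 2.926e12 Hz (from energy = 0.0121 eV, via f = E/h).
Ratio = 4.788e12 / 2.926e12 = 1.64.

1.64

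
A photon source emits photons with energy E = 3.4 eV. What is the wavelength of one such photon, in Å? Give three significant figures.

Take h = 6.62607015 × 10^-34 J·s, c = 2.99792458 × 10^8 m/s, 1 eV = 1.602176634 × 10^-19 J.
First convert: E = 3.4 eV = 5.4474 × 10^-19 J.
Since λ = hc/E for a photon, λ = 3.647 × 10^-7 m.
Converting to Å: λ = 3647 Å ≈ 3650 Å.

3650 Å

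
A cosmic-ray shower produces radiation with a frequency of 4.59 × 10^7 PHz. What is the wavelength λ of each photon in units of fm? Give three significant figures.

Take c = 2.99792458 × 10^8 m/s.
Convert to SI: f = 4.59 × 10^7 PHz = 4.59 × 10^22 Hz.
The photon relation is λ = c/f, giving λ = 6.531 × 10^-15 m.
Converting to fm: λ = 6.531 fm ≈ 6.53 fm.

6.53 fm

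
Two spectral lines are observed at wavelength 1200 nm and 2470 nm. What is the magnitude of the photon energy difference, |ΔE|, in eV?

0.531 eV

Using E = hc/λ: E₁ = 1.655 × 10^-19 J, E₂ = 8.042 × 10^-20 J.
|ΔE| = |1.655 × 10^-19 − 8.042 × 10^-20| = 8.51 × 10^-20 J = 0.531 eV.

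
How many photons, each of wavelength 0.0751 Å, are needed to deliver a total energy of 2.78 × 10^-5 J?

1.05 × 10^9 photons

Per-photon energy: E = 2.645 × 10^-14 J (from wavelength = 0.0751 Å).
N = E_total / E_photon = 2.78 × 10^-5 J / 2.645 × 10^-14 J = 1.05 × 10^9.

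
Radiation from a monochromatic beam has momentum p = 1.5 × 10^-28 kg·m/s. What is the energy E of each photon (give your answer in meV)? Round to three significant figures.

Use c = 2.99792458 × 10^8 m/s, 1 eV = 1.602176634 × 10^-19 J.
For a photon E = pc, so E = 4.497 × 10^-20 J.
Converting to meV: E = 280.7 meV ≈ 281 meV.

281 meV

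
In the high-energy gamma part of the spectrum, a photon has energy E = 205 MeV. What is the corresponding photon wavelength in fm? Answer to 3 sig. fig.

First convert: E = 205 MeV = 3.2845 × 10^-11 J.
Since λ = hc/E for a photon, λ = 6.048 × 10^-15 m.
Converting to fm: λ = 6.048 fm ≈ 6.05 fm.

6.05 fm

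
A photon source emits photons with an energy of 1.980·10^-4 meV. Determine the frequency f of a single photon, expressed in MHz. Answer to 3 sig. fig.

47.9 MHz

Take h = 6.62607015·10^-34 J·s, 1 eV = 1.602176634·10^-19 J.
Convert to SI: E = 1.980·10^-4 meV = 3.1723·10^-26 J.
The photon relation is f = E/h, giving f = 4.788·10^7 Hz.
Converting to MHz: f = 47.88 MHz ≈ 47.9 MHz.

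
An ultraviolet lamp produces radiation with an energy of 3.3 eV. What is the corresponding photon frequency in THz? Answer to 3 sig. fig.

Convert to SI: E = 3.3 eV = 5.2872e-19 J.
The photon relation is f = E/h, giving f = 7.979e14 Hz.
Converting to THz: f = 797.9 THz ≈ 798 THz.

798 THz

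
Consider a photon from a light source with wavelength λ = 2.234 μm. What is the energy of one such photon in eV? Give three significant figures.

Use h = 6.62607015e-34 J·s, c = 2.99792458e8 m/s, 1 eV = 1.602176634e-19 J.
Convert to SI: λ = 2.234 μm = 2.234e-6 m.
For a photon E = hc/λ, so E = 8.892e-20 J.
Converting to eV: E = 0.5550 eV ≈ 0.555 eV.

0.555 eV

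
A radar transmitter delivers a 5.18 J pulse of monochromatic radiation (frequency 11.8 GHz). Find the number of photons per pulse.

6.63 × 10^23 photons

Per-photon energy: E = 7.819 × 10^-24 J (from frequency = 11.8 GHz).
N = E_total / E_photon = 5.18 J / 7.819 × 10^-24 J = 6.63 × 10^23.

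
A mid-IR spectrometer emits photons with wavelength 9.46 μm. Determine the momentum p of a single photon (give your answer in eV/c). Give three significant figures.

Take h = 6.62607015 × 10^-34 J·s, c = 2.99792458 × 10^8 m/s, 1 eV = 1.602176634 × 10^-19 J.
First convert: λ = 9.46 μm = 9.46 × 10^-6 m.
Since p = h/λ for a photon, p = 7.004 × 10^-29 kg·m/s.
Converting to eV/c: p = 0.1311 eV/c ≈ 0.131 eV/c.

0.131 eV/c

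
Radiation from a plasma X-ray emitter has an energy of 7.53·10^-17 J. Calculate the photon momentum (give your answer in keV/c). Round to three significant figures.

Take c = 2.99792458·10^8 m/s, 1 eV = 1.602176634·10^-19 J.
Apply p = E/c: p = 2.512·10^-25 kg·m/s.
Converting to keV/c: p = 0.4700 keV/c ≈ 0.470 keV/c.

0.470 keV/c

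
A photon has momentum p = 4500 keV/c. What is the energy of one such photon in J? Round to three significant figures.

Use c = 2.99792458e8 m/s, 1 eV = 1.602176634e-19 J.
Convert to SI: p = 4500 keV/c = 2.4049e-21 kg·m/s.
Apply E = pc: E = 7.210e-13 J.
So E ≈ 7.21e-13 J.

7.21e-13 J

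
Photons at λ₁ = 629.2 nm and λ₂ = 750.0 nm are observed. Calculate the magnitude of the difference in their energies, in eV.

Using E = hc/λ: E₁ = 3.1571 × 10^-19 J, E₂ = 2.6486 × 10^-19 J.
|ΔE| = |3.1571 × 10^-19 − 2.6486 × 10^-19| = 5.09 × 10^-20 J = 0.317 eV.

0.317 eV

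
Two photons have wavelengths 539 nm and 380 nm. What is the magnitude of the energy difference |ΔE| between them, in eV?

Using E = hc/λ: E₁ = 3.685 × 10^-19 J, E₂ = 5.227 × 10^-19 J.
|ΔE| = |3.685 × 10^-19 − 5.227 × 10^-19| = 1.54 × 10^-19 J = 0.962 eV.

0.962 eV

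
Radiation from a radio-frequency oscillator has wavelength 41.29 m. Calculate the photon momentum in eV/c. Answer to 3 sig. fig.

3.00 × 10^-8 eV/c

For a photon p = h/λ, so p = 1.605 × 10^-35 kg·m/s.
Converting to eV/c: p = 3.003 × 10^-8 eV/c ≈ 3.00 × 10^-8 eV/c.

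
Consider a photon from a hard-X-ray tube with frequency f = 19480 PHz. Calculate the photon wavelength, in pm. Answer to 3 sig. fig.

In SI units: f = 19480 PHz = 1.948 × 10^19 Hz.
Since λ = c/f for a photon, λ = 1.539 × 10^-11 m.
Converting to pm: λ = 15.39 pm ≈ 15.4 pm.

15.4 pm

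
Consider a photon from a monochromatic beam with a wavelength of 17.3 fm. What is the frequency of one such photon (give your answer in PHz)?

1.73e7 PHz

Use c = 2.99792458e8 m/s.
In SI units: λ = 17.3 fm = 1.73e-14 m.
Since f = c/λ for a photon, f = 1.733e22 Hz.
Converting to PHz: f = 1.733e7 PHz ≈ 1.73e7 PHz.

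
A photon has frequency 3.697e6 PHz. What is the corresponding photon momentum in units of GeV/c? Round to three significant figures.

Convert to SI: f = 3.697e6 PHz = 3.697e21 Hz.
For a photon p = hf/c, so p = 8.171e-21 kg·m/s.
Converting to GeV/c: p = 0.01529 GeV/c ≈ 0.0153 GeV/c.

0.0153 GeV/c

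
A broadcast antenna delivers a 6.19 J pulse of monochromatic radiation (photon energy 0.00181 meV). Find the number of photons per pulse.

2.13e25 photons

Per-photon energy: E = 2.900e-25 J (from energy = 0.00181 meV).
N = E_total / E_photon = 6.19 J / 2.900e-25 J = 2.13e25.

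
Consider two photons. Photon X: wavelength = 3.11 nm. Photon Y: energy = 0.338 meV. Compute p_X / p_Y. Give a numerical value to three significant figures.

1.18 × 10^6

p_X = 2.131 × 10^-25 kg·m/s (from wavelength = 3.11 nm, via p = h/λ).
p_Y = 1.806 × 10^-31 kg·m/s (from energy = 0.338 meV, via p = E/c).
Ratio = 2.131 × 10^-25 / 1.806 × 10^-31 = 1.18 × 10^6.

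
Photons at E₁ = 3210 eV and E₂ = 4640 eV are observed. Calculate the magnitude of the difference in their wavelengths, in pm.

119 pm

Using λ = hc/E: λ₁ = 3.862e-10 m, λ₂ = 2.672e-10 m.
|Δλ| = |3.862e-10 − 2.672e-10| = 1.19e-10 m = 119 pm.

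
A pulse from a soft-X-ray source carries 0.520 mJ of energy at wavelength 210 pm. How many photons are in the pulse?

5.50 × 10^11 photons

Per-photon energy: E = 9.459 × 10^-16 J (from wavelength = 210 pm).
N = E_total / E_photon = 5.20 × 10^-4 J / 9.459 × 10^-16 J = 5.50 × 10^11.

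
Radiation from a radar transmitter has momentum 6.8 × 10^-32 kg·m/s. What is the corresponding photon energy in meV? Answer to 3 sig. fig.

0.127 meV

Since E = pc for a photon, E = 2.039 × 10^-23 J.
Converting to meV: E = 0.1272 meV ≈ 0.127 meV.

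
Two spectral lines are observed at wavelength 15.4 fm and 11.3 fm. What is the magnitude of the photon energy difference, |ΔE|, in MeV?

Using E = hc/λ: E₁ = 1.290·10^-11 J, E₂ = 1.758·10^-11 J.
|ΔE| = |1.290·10^-11 − 1.758·10^-11| = 4.68·10^-12 J = 29.2 MeV.

29.2 MeV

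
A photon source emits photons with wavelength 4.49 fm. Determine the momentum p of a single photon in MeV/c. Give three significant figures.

First convert: λ = 4.49 fm = 4.49e-15 m.
For a photon p = h/λ, so p = 1.476e-19 kg·m/s.
Converting to MeV/c: p = 276.1 MeV/c ≈ 276 MeV/c.

276 MeV/c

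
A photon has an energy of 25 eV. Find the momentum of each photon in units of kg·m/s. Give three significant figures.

Use c = 2.99792458 × 10^8 m/s, 1 eV = 1.602176634 × 10^-19 J.
In SI units: E = 25 eV = 4.0054 × 10^-18 J.
Since p = E/c for a photon, p = 1.336 × 10^-26 kg·m/s.
So p ≈ 1.34 × 10^-26 kg·m/s.

1.34 × 10^-26 kg·m/s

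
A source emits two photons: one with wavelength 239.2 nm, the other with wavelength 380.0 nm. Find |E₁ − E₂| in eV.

1.92 eV

Using E = hc/λ: E₁ = 8.3045e-19 J, E₂ = 5.2275e-19 J.
|ΔE| = |8.3045e-19 − 5.2275e-19| = 3.08e-19 J = 1.92 eV.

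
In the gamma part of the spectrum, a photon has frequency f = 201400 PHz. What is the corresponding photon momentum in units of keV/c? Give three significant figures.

Take h = 6.62607015e-34 J·s, c = 2.99792458e8 m/s, 1 eV = 1.602176634e-19 J.
In SI units: f = 201400 PHz = 2.014e20 Hz.
Apply p = hf/c: p = 4.451e-22 kg·m/s.
Converting to keV/c: p = 832.9 keV/c ≈ 833 keV/c.

833 keV/c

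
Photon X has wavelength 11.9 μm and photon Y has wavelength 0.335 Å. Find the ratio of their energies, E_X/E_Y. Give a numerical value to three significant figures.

E_X = 1.669 × 10^-20 J (from wavelength = 11.9 μm, via E = hc/λ).
E_Y = 5.930 × 10^-15 J (from wavelength = 0.335 Å, via E = hc/λ).
Ratio = 1.669 × 10^-20 / 5.930 × 10^-15 = 2.82 × 10^-6.

2.82 × 10^-6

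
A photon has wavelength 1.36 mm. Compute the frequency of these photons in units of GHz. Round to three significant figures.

Use c = 2.99792458e8 m/s.
In SI units: λ = 1.36 mm = 0.00136 m.
The photon relation is f = c/λ, giving f = 2.204e11 Hz.
Converting to GHz: f = 220.4 GHz ≈ 220 GHz.

220 GHz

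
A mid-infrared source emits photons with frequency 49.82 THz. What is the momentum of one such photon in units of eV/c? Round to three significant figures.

In SI units: f = 49.82 THz = 4.982e13 Hz.
For a photon p = hf/c, so p = 1.101e-28 kg·m/s.
Converting to eV/c: p = 0.2060 eV/c ≈ 0.206 eV/c.

0.206 eV/c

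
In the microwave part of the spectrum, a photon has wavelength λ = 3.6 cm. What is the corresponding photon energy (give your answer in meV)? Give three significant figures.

0.0344 meV

Convert to SI: λ = 3.6 cm = 0.036 m.
Since E = hc/λ for a photon, E = 5.518e-24 J.
Converting to meV: E = 0.03444 meV ≈ 0.0344 meV.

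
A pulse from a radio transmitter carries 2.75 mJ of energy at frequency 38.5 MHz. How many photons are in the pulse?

1.08e23 photons

Per-photon energy: E = 2.551e-26 J (from frequency = 38.5 MHz).
N = E_total / E_photon = 0.00275 J / 2.551e-26 J = 1.08e23.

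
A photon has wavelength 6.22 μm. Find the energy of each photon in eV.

Use h = 6.62607015·10^-34 J·s, c = 2.99792458·10^8 m/s, 1 eV = 1.602176634·10^-19 J.
First convert: λ = 6.22 μm = 6.22·10^-6 m.
The photon relation is E = hc/λ, giving E = 3.194·10^-20 J.
Converting to eV: E = 0.1993 eV ≈ 0.199 eV.

0.199 eV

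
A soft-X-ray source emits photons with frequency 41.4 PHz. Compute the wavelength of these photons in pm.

7240 pm

(c = 2.99792458e8 m/s.)
First convert: f = 41.4 PHz = 4.14e16 Hz.
The photon relation is λ = c/f, giving λ = 7.241e-9 m.
Converting to pm: λ = 7241 pm ≈ 7240 pm.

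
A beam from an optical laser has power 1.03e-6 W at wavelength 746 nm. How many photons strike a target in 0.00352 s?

1.36e10 photons

Total energy: E_total = P·t = 1.03e-6 × 0.00352 = 3.626e-9 J.
Per-photon energy: E = 2.663e-19 J.
N = E_total / E_photon = 1.36e10.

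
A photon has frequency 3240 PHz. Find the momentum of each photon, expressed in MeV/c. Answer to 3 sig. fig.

0.0134 MeV/c

First convert: f = 3240 PHz = 3.24 × 10^18 Hz.
Since p = hf/c for a photon, p = 7.161 × 10^-24 kg·m/s.
Converting to MeV/c: p = 0.01340 MeV/c ≈ 0.0134 MeV/c.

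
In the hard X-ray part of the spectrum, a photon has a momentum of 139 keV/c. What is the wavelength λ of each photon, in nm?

8.92e-3 nm

In SI units: p = 139 keV/c = 7.4286e-23 kg·m/s.
Since λ = h/p for a photon, λ = 8.920e-12 m.
Converting to nm: λ = 0.008920 nm ≈ 8.92e-3 nm.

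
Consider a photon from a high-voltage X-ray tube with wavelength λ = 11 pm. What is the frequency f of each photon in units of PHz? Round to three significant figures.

(c = 2.99792458e8 m/s.)
First convert: λ = 11 pm = 1.1e-11 m.
Since f = c/λ for a photon, f = 2.725e19 Hz.
Converting to PHz: f = 27250 PHz ≈ 2.73e4 PHz.

2.73e4 PHz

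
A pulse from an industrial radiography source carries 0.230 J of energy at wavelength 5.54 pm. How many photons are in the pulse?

6.41 × 10^12 photons

Per-photon energy: E = 3.586 × 10^-14 J (from wavelength = 5.54 pm).
N = E_total / E_photon = 0.230 J / 3.586 × 10^-14 J = 6.41 × 10^12.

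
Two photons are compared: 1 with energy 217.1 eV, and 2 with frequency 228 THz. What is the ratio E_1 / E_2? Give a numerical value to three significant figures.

230

E_1 = 3.478 × 10^-17 J (from energy = 217.1 eV, via E given directly).
E_2 = 1.511 × 10^-19 J (from frequency = 228 THz, via E = hf).
Ratio = 3.478 × 10^-17 / 1.511 × 10^-19 = 230.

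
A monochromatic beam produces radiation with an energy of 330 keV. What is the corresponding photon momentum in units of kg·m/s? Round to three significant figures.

1.76e-22 kg·m/s

First convert: E = 330 keV = 5.2872e-14 J.
For a photon p = E/c, so p = 1.764e-22 kg·m/s.
So p ≈ 1.76e-22 kg·m/s.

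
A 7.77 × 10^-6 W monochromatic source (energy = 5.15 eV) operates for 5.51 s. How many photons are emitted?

Total energy: E_total = P·t = 7.77 × 10^-6 × 5.51 = 4.281 × 10^-5 J.
Per-photon energy: E = 8.251 × 10^-19 J.
N = E_total / E_photon = 5.19 × 10^13.

5.19 × 10^13 photons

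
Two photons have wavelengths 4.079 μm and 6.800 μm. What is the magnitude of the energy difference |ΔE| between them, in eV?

Using E = hc/λ: E₁ = 4.8699 × 10^-20 J, E₂ = 2.9212 × 10^-20 J.
|ΔE| = |4.8699 × 10^-20 − 2.9212 × 10^-20| = 1.95 × 10^-20 J = 0.122 eV.

0.122 eV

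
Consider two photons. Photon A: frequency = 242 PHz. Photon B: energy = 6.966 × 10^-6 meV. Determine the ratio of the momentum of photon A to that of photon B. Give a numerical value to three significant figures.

1.44 × 10^11

p_A = 5.349 × 10^-25 kg·m/s (from frequency = 242 PHz, via p = hf/c).
p_B = 3.723 × 10^-36 kg·m/s (from energy = 6.966 × 10^-6 meV, via p = E/c).
Ratio = 5.349 × 10^-25 / 3.723 × 10^-36 = 1.44 × 10^11.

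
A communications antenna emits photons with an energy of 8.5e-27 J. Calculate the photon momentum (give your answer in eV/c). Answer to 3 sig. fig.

5.31e-8 eV/c

(c = 2.99792458e8 m/s, 1 eV = 1.602176634e-19 J.)
For a photon p = E/c, so p = 2.835e-35 kg·m/s.
Converting to eV/c: p = 5.305e-8 eV/c ≈ 5.31e-8 eV/c.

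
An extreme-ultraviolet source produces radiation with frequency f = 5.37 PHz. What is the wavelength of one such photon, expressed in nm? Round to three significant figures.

Use c = 2.99792458 × 10^8 m/s.
Convert to SI: f = 5.37 PHz = 5.37 × 10^15 Hz.
Since λ = c/f for a photon, λ = 5.583 × 10^-8 m.
Converting to nm: λ = 55.83 nm ≈ 55.8 nm.

55.8 nm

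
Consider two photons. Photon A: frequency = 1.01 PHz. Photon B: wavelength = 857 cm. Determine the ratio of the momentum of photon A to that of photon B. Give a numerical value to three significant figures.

2.89 × 10^7

p_A = 2.232 × 10^-27 kg·m/s (from frequency = 1.01 PHz, via p = hf/c).
p_B = 7.732 × 10^-35 kg·m/s (from wavelength = 857 cm, via p = h/λ).
Ratio = 2.232 × 10^-27 / 7.732 × 10^-35 = 2.89 × 10^7.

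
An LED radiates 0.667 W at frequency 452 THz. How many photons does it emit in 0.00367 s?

8.17e15 photons

Total energy: E_total = P·t = 0.667 × 0.00367 = 0.002448 J.
Per-photon energy: E = 2.995e-19 J.
N = E_total / E_photon = 8.17e15.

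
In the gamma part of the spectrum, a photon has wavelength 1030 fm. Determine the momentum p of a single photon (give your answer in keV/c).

Use h = 6.62607015 × 10^-34 J·s, c = 2.99792458 × 10^8 m/s, 1 eV = 1.602176634 × 10^-19 J.
First convert: λ = 1030 fm = 1.03 × 10^-12 m.
Apply p = h/λ: p = 6.433 × 10^-22 kg·m/s.
Converting to keV/c: p = 1204 keV/c ≈ 1200 keV/c.

1200 keV/c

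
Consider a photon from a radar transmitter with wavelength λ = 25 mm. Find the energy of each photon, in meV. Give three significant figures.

(h = 6.62607015e-34 J·s, c = 2.99792458e8 m/s, 1 eV = 1.602176634e-19 J.)
First convert: λ = 25 mm = 0.025 m.
For a photon E = hc/λ, so E = 7.946e-24 J.
Converting to meV: E = 0.04959 meV ≈ 0.0496 meV.

0.0496 meV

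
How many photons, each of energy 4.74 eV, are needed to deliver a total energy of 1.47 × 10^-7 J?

1.94 × 10^11 photons

Per-photon energy: E = 7.594 × 10^-19 J (from energy = 4.74 eV).
N = E_total / E_photon = 1.47 × 10^-7 J / 7.594 × 10^-19 J = 1.94 × 10^11.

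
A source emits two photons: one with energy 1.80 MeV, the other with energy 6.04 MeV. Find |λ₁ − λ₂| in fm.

Using λ = hc/E: λ₁ = 6.888·10^-13 m, λ₂ = 2.053·10^-13 m.
|Δλ| = |6.888·10^-13 − 2.053·10^-13| = 4.84·10^-13 m = 484 fm.

484 fm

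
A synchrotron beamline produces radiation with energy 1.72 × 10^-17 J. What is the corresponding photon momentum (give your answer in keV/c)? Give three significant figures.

Since p = E/c for a photon, p = 5.737 × 10^-26 kg·m/s.
Converting to keV/c: p = 0.1074 keV/c ≈ 0.107 keV/c.

0.107 keV/c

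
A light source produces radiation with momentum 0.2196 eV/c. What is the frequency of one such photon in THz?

53.1 THz

In SI units: p = 0.2196 eV/c = 1.1736·10^-28 kg·m/s.
Since f = pc/h for a photon, f = 5.310·10^13 Hz.
Converting to THz: f = 53.10 THz ≈ 53.1 THz.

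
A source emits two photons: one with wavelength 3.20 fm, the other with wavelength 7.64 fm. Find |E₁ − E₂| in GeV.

Using E = hc/λ: E₁ = 6.208·10^-11 J, E₂ = 2.600·10^-11 J.
|ΔE| = |6.208·10^-11 − 2.600·10^-11| = 3.61·10^-11 J = 0.225 GeV.

0.225 GeV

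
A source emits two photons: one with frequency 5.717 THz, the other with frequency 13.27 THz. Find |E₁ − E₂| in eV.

0.0312 eV

Using E = hf: E₁ = 3.7881·10^-21 J, E₂ = 8.7928·10^-21 J.
|ΔE| = |3.7881·10^-21 − 8.7928·10^-21| = 5.00·10^-21 J = 0.0312 eV.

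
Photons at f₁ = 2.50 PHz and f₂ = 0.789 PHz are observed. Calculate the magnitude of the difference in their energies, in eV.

7.08 eV

Using E = hf: E₁ = 1.657e-18 J, E₂ = 5.228e-19 J.
|ΔE| = |1.657e-18 − 5.228e-19| = 1.13e-18 J = 7.08 eV.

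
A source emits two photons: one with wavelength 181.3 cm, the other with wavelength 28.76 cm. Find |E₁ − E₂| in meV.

Using E = hc/λ: E₁ = 1.0957e-25 J, E₂ = 6.9070e-25 J.
|ΔE| = |1.0957e-25 − 6.9070e-25| = 5.81e-25 J = 3.63e-3 meV.

3.63e-3 meV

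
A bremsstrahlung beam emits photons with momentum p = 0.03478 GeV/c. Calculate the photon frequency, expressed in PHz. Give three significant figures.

(h = 6.62607015 × 10^-34 J·s, c = 2.99792458 × 10^8 m/s, 1 eV = 1.602176634 × 10^-19 J.)
Convert to SI: p = 0.03478 GeV/c = 1.8587 × 10^-20 kg·m/s.
Apply f = pc/h: f = 8.410 × 10^21 Hz.
Converting to PHz: f = 8.410 × 10^6 PHz ≈ 8.41 × 10^6 PHz.

8.41 × 10^6 PHz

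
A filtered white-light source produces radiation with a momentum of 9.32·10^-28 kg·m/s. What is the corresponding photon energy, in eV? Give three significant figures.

Since E = pc for a photon, E = 2.794·10^-19 J.
Converting to eV: E = 1.744 eV ≈ 1.74 eV.

1.74 eV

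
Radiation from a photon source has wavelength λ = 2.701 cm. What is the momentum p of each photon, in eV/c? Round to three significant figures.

First convert: λ = 2.701 cm = 0.02701 m.
For a photon p = h/λ, so p = 2.453·10^-32 kg·m/s.
Converting to eV/c: p = 4.590·10^-5 eV/c ≈ 4.59·10^-5 eV/c.

4.59·10^-5 eV/c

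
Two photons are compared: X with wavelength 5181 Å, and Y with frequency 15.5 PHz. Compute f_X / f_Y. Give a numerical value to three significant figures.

0.0373

f_X = 5.786e14 Hz (from wavelength = 5181 Å, via f = c/λ).
f_Y = 1.550e16 Hz (from frequency = 15.5 PHz, via f given directly).
Ratio = 5.786e14 / 1.550e16 = 0.0373.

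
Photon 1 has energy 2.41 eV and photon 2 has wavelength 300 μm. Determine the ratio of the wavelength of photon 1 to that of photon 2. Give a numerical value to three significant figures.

λ_1 = 5.145 × 10^-7 m (from energy = 2.41 eV, via λ = hc/E).
λ_2 = 3.000 × 10^-4 m (from wavelength = 300 μm, via λ given directly).
Ratio = 5.145 × 10^-7 / 3.000 × 10^-4 = 1.71 × 10^-3.

1.71 × 10^-3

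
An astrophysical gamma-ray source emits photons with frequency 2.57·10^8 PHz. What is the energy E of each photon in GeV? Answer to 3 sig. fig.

Use h = 6.62607015·10^-34 J·s, 1 eV = 1.602176634·10^-19 J.
First convert: f = 2.57·10^8 PHz = 2.57·10^23 Hz.
Since E = hf for a photon, E = 1.703·10^-10 J.
Converting to GeV: E = 1.063 GeV ≈ 1.06 GeV.

1.06 GeV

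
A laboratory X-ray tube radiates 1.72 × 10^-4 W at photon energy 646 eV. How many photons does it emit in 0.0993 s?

1.65 × 10^11 photons

Total energy: E_total = P·t = 1.72 × 10^-4 × 0.0993 = 1.708 × 10^-5 J.
Per-photon energy: E = 1.035 × 10^-16 J.
N = E_total / E_photon = 1.65 × 10^11.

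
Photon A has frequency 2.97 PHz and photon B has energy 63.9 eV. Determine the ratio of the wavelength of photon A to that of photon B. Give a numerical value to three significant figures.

λ_A = 1.009e-7 m (from frequency = 2.97 PHz, via λ = c/f).
λ_B = 1.940e-8 m (from energy = 63.9 eV, via λ = hc/E).
Ratio = 1.009e-7 / 1.940e-8 = 5.20.

5.20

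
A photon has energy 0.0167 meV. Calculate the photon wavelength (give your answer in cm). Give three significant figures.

Use h = 6.62607015 × 10^-34 J·s, c = 2.99792458 × 10^8 m/s, 1 eV = 1.602176634 × 10^-19 J.
In SI units: E = 0.0167 meV = 2.6756 × 10^-24 J.
For a photon λ = hc/E, so λ = 0.07424 m.
Converting to cm: λ = 7.424 cm ≈ 7.42 cm.

7.42 cm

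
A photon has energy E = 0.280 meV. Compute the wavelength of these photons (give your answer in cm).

Take h = 6.62607015 × 10^-34 J·s, c = 2.99792458 × 10^8 m/s, 1 eV = 1.602176634 × 10^-19 J.
In SI units: E = 0.280 meV = 4.4861 × 10^-23 J.
For a photon λ = hc/E, so λ = 0.004428 m.
Converting to cm: λ = 0.4428 cm ≈ 0.443 cm.

0.443 cm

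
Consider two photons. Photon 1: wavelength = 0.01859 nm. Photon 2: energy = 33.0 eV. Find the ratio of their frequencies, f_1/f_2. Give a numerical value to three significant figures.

f_1 = 1.613 × 10^19 Hz (from wavelength = 0.01859 nm, via f = c/λ).
f_2 = 7.979 × 10^15 Hz (from energy = 33.0 eV, via f = E/h).
Ratio = 1.613 × 10^19 / 7.979 × 10^15 = 2020.

2020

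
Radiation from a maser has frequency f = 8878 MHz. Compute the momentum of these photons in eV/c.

Convert to SI: f = 8878 MHz = 8.878e9 Hz.
Apply p = hf/c: p = 1.962e-32 kg·m/s.
Converting to eV/c: p = 3.672e-5 eV/c ≈ 3.67e-5 eV/c.

3.67e-5 eV/c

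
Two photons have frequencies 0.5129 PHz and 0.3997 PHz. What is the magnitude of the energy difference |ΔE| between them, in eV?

Using E = hf: E₁ = 3.3985e-19 J, E₂ = 2.6484e-19 J.
|ΔE| = |3.3985e-19 − 2.6484e-19| = 7.50e-20 J = 0.468 eV.

0.468 eV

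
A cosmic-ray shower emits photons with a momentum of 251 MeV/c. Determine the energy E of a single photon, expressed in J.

4.02 × 10^-11 J

First convert: p = 251 MeV/c = 1.3414 × 10^-19 kg·m/s.
For a photon E = pc, so E = 4.021 × 10^-11 J.
So E ≈ 4.02 × 10^-11 J.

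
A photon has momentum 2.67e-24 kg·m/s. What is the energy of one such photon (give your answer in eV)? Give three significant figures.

5000 eV

Take c = 2.99792458e8 m/s, 1 eV = 1.602176634e-19 J.
Apply E = pc: E = 8.004e-16 J.
Converting to eV: E = 4996 eV ≈ 5000 eV.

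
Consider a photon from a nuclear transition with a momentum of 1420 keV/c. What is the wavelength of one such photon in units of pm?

Use h = 6.62607015e-34 J·s, c = 2.99792458e8 m/s, 1 eV = 1.602176634e-19 J.
Convert to SI: p = 1420 keV/c = 7.5889e-22 kg·m/s.
Apply λ = h/p: λ = 8.731e-13 m.
Converting to pm: λ = 0.8731 pm ≈ 0.873 pm.

0.873 pm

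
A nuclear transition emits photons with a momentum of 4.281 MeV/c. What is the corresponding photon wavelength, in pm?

0.290 pm

(h = 6.62607015 × 10^-34 J·s, c = 2.99792458 × 10^8 m/s, 1 eV = 1.602176634 × 10^-19 J.)
In SI units: p = 4.281 MeV/c = 2.2879 × 10^-21 kg·m/s.
The photon relation is λ = h/p, giving λ = 2.896 × 10^-13 m.
Converting to pm: λ = 0.2896 pm ≈ 0.290 pm.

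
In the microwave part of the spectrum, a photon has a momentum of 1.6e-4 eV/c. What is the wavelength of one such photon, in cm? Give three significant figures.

In SI units: p = 1.6e-4 eV/c = 8.5509e-32 kg·m/s.
For a photon λ = h/p, so λ = 0.007749 m.
Converting to cm: λ = 0.7749 cm ≈ 0.775 cm.

0.775 cm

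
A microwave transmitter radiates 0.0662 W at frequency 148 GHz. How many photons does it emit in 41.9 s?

2.83 × 10^22 photons

Total energy: E_total = P·t = 0.0662 × 41.9 = 2.774 J.
Per-photon energy: E = 9.807 × 10^-23 J.
N = E_total / E_photon = 2.83 × 10^22.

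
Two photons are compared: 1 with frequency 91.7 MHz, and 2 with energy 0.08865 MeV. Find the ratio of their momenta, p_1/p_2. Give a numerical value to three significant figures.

4.28e-12

p_1 = 2.027e-34 kg·m/s (from frequency = 91.7 MHz, via p = hf/c).
p_2 = 4.738e-23 kg·m/s (from energy = 0.08865 MeV, via p = E/c).
Ratio = 2.027e-34 / 4.738e-23 = 4.28e-12.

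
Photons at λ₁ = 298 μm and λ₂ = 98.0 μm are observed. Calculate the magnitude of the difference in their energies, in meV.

Using E = hc/λ: E₁ = 6.666e-22 J, E₂ = 2.027e-21 J.
|ΔE| = |6.666e-22 − 2.027e-21| = 1.36e-21 J = 8.49 meV.

8.49 meV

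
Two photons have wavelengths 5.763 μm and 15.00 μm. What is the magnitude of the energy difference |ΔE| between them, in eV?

0.132 eV

Using E = hc/λ: E₁ = 3.4469 × 10^-20 J, E₂ = 1.3243 × 10^-20 J.
|ΔE| = |3.4469 × 10^-20 − 1.3243 × 10^-20| = 2.12 × 10^-20 J = 0.132 eV.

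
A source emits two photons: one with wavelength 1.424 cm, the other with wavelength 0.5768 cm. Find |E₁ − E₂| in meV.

0.128 meV

Using E = hc/λ: E₁ = 1.3950e-23 J, E₂ = 3.4439e-23 J.
|ΔE| = |1.3950e-23 − 3.4439e-23| = 2.05e-23 J = 0.128 meV.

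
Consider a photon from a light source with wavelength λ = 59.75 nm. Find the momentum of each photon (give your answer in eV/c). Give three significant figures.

Use h = 6.62607015 × 10^-34 J·s, c = 2.99792458 × 10^8 m/s, 1 eV = 1.602176634 × 10^-19 J.
First convert: λ = 59.75 nm = 5.975 × 10^-8 m.
Apply p = h/λ: p = 1.109 × 10^-26 kg·m/s.
Converting to eV/c: p = 20.75 eV/c ≈ 20.8 eV/c.

20.8 eV/c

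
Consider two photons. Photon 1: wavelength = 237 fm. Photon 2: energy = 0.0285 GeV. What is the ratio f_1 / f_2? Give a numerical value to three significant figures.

f_1 = 1.265e21 Hz (from wavelength = 237 fm, via f = c/λ).
f_2 = 6.891e21 Hz (from energy = 0.0285 GeV, via f = E/h).
Ratio = 1.265e21 / 6.891e21 = 0.184.

0.184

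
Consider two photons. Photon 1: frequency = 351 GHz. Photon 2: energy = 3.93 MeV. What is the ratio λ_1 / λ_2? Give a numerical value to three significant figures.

2.71 × 10^9

λ_1 = 8.541 × 10^-4 m (from frequency = 351 GHz, via λ = c/f).
λ_2 = 3.155 × 10^-13 m (from energy = 3.93 MeV, via λ = hc/E).
Ratio = 8.541 × 10^-4 / 3.155 × 10^-13 = 2.71 × 10^9.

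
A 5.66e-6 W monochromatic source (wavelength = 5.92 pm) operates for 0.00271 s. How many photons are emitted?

Total energy: E_total = P·t = 5.66e-6 × 0.00271 = 1.534e-8 J.
Per-photon energy: E = 3.355e-14 J.
N = E_total / E_photon = 4.57e5.

4.57e5 photons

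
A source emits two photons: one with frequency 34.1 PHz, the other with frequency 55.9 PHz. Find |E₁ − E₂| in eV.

Using E = hf: E₁ = 2.259 × 10^-17 J, E₂ = 3.704 × 10^-17 J.
|ΔE| = |2.259 × 10^-17 − 3.704 × 10^-17| = 1.44 × 10^-17 J = 90.2 eV.

90.2 eV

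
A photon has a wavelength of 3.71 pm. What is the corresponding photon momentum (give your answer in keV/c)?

Use h = 6.62607015e-34 J·s, c = 2.99792458e8 m/s, 1 eV = 1.602176634e-19 J.
Convert to SI: λ = 3.71 pm = 3.71e-12 m.
Apply p = h/λ: p = 1.786e-22 kg·m/s.
Converting to keV/c: p = 334.2 keV/c ≈ 334 keV/c.

334 keV/c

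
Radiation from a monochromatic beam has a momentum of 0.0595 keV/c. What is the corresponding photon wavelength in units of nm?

Convert to SI: p = 0.0595 keV/c = 3.1799·10^-26 kg·m/s.
For a photon λ = h/p, so λ = 2.084·10^-8 m.
Converting to nm: λ = 20.84 nm ≈ 20.8 nm.

20.8 nm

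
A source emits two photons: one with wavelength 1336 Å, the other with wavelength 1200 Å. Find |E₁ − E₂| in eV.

1.05 eV

Using E = hc/λ: E₁ = 1.4869 × 10^-18 J, E₂ = 1.6554 × 10^-18 J.
|ΔE| = |1.4869 × 10^-18 − 1.6554 × 10^-18| = 1.69 × 10^-19 J = 1.05 eV.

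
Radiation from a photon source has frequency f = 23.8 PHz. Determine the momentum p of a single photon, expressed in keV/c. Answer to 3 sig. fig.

In SI units: f = 23.8 PHz = 2.38e16 Hz.
The photon relation is p = hf/c, giving p = 5.260e-26 kg·m/s.
Converting to keV/c: p = 0.09843 keV/c ≈ 0.0984 keV/c.

0.0984 keV/c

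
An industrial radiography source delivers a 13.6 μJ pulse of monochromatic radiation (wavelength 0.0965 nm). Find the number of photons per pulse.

6.61 × 10^9 photons

Per-photon energy: E = 2.058 × 10^-15 J (from wavelength = 0.0965 nm).
N = E_total / E_photon = 1.36 × 10^-5 J / 2.058 × 10^-15 J = 6.61 × 10^9.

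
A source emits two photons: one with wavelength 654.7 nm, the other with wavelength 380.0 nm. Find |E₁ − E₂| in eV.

1.37 eV

Using E = hc/λ: E₁ = 3.0341 × 10^-19 J, E₂ = 5.2275 × 10^-19 J.
|ΔE| = |3.0341 × 10^-19 − 5.2275 × 10^-19| = 2.19 × 10^-19 J = 1.37 eV.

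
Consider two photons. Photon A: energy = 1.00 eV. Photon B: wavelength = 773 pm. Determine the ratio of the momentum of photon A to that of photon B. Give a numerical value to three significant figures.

6.23 × 10^-4

p_A = 5.344 × 10^-28 kg·m/s (from energy = 1.00 eV, via p = E/c).
p_B = 8.572 × 10^-25 kg·m/s (from wavelength = 773 pm, via p = h/λ).
Ratio = 5.344 × 10^-28 / 8.572 × 10^-25 = 6.23 × 10^-4.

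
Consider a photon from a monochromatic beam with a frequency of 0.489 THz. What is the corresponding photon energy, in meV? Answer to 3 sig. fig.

2.02 meV

(h = 6.62607015e-34 J·s, 1 eV = 1.602176634e-19 J.)
Convert to SI: f = 0.489 THz = 4.89e11 Hz.
Apply E = hf: E = 3.240e-22 J.
Converting to meV: E = 2.022 meV ≈ 2.02 meV.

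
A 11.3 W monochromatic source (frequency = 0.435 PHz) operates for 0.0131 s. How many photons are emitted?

5.14 × 10^17 photons

Total energy: E_total = P·t = 11.3 × 0.0131 = 0.1480 J.
Per-photon energy: E = 2.882 × 10^-19 J.
N = E_total / E_photon = 5.14 × 10^17.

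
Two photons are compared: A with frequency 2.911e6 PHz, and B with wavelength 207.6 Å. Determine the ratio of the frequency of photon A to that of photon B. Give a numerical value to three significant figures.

f_A = 2.911e21 Hz (from frequency = 2.911e6 PHz, via f given directly).
f_B = 1.444e16 Hz (from wavelength = 207.6 Å, via f = c/λ).
Ratio = 2.911e21 / 1.444e16 = 2.02e5.

2.02e5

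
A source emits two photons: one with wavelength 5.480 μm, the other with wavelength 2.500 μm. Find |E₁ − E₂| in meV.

270 meV

Using E = hc/λ: E₁ = 3.6249 × 10^-20 J, E₂ = 7.9458 × 10^-20 J.
|ΔE| = |3.6249 × 10^-20 − 7.9458 × 10^-20| = 4.32 × 10^-20 J = 270 meV.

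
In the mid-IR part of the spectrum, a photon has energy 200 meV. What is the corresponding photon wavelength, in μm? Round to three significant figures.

6.20 μm

First convert: E = 200 meV = 3.2044e-20 J.
Apply λ = hc/E: λ = 6.199e-6 m.
Converting to μm: λ = 6.199 μm ≈ 6.20 μm.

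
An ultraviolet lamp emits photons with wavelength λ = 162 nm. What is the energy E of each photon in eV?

7.65 eV

(h = 6.62607015 × 10^-34 J·s, c = 2.99792458 × 10^8 m/s, 1 eV = 1.602176634 × 10^-19 J.)
Convert to SI: λ = 162 nm = 1.62 × 10^-7 m.
The photon relation is E = hc/λ, giving E = 1.226 × 10^-18 J.
Converting to eV: E = 7.653 eV ≈ 7.65 eV.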